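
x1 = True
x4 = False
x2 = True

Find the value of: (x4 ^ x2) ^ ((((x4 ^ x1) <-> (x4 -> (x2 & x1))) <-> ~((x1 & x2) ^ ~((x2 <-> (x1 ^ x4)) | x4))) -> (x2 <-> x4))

x4 ^ x2 = False ^ True = True
x4 ^ x1 = False ^ True = True
x2 & x1 = True & True = True
x4 -> (x2 & x1) = False -> True = True
(x4 ^ x1) <-> (x4 -> (x2 & x1)) = True <-> True = True
x1 & x2 = True & True = True
x1 ^ x4 = True ^ False = True
x2 <-> (x1 ^ x4) = True <-> True = True
(x2 <-> (x1 ^ x4)) | x4 = True | False = True
~((x2 <-> (x1 ^ x4)) | x4) = ~True = False
(x1 & x2) ^ ~((x2 <-> (x1 ^ x4)) | x4) = True ^ False = True
~((x1 & x2) ^ ~((x2 <-> (x1 ^ x4)) | x4)) = ~True = False
((x4 ^ x1) <-> (x4 -> (x2 & x1))) <-> ~((x1 & x2) ^ ~((x2 <-> (x1 ^ x4)) | x4)) = True <-> False = False
x2 <-> x4 = True <-> False = False
(((x4 ^ x1) <-> (x4 -> (x2 & x1))) <-> ~((x1 & x2) ^ ~((x2 <-> (x1 ^ x4)) | x4))) -> (x2 <-> x4) = False -> False = True
(x4 ^ x2) ^ ((((x4 ^ x1) <-> (x4 -> (x2 & x1))) <-> ~((x1 & x2) ^ ~((x2 <-> (x1 ^ x4)) | x4))) -> (x2 <-> x4)) = True ^ True = False

False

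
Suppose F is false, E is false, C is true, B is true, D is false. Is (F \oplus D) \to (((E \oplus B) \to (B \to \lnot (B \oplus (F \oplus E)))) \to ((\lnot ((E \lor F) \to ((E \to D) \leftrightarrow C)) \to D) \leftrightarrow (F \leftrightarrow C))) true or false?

Substituting F=\text{False}, E=\text{False}, C=\text{True}, B=\text{True}, D=\text{False}:
F \oplus D = \text{False} \oplus \text{False} = \text{False}
E \oplus B = \text{False} \oplus \text{True} = \text{True}
F \oplus E = \text{False} \oplus \text{False} = \text{False}
B \oplus (F \oplus E) = \text{True} \oplus \text{False} = \text{True}
\lnot (B \oplus (F \oplus E)) = \lnot \text{True} = \text{False}
B \to \lnot (B \oplus (F \oplus E)) = \text{True} \to \text{False} = \text{False}
(E \oplus B) \to (B \to \lnot (B \oplus (F \oplus E))) = \text{True} \to \text{False} = \text{False}
E \lor F = \text{False} \lor \text{False} = \text{False}
E \to D = \text{False} \to \text{False} = \text{True}
(E \to D) \leftrightarrow C = \text{True} \leftrightarrow \text{True} = \text{True}
(E \lor F) \to ((E \to D) \leftrightarrow C) = \text{False} \to \text{True} = \text{True}
\lnot ((E \lor F) \to ((E \to D) \leftrightarrow C)) = \lnot \text{True} = \text{False}
\lnot ((E \lor F) \to ((E \to D) \leftrightarrow C)) \to D = \text{False} \to \text{False} = \text{True}
F \leftrightarrow C = \text{False} \leftrightarrow \text{True} = \text{False}
(\lnot ((E \lor F) \to ((E \to D) \leftrightarrow C)) \to D) \leftrightarrow (F \leftrightarrow C) = \text{True} \leftrightarrow \text{False} = \text{False}
((E \oplus B) \to (B \to \lnot (B \oplus (F \oplus E)))) \to ((\lnot ((E \lor F) \to ((E \to D) \leftrightarrow C)) \to D) \leftrightarrow (F \leftrightarrow C)) = \text{False} \to \text{False} = \text{True}
(F \oplus D) \to (((E \oplus B) \to (B \to \lnot (B \oplus (F \oplus E)))) \to ((\lnot ((E \lor F) \to ((E \to D) \leftrightarrow C)) \to D) \leftrightarrow (F \leftrightarrow C))) = \text{False} \to \text{True} = \text{True}

\text{True}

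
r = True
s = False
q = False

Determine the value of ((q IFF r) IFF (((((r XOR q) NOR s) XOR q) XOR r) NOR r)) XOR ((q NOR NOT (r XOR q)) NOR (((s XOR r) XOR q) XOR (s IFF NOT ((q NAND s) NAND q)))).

q IFF r = False IFF True = False
r XOR q = True XOR False = True
(r XOR q) NOR s = True NOR False = False
((r XOR q) NOR s) XOR q = False XOR False = False
(((r XOR q) NOR s) XOR q) XOR r = False XOR True = True
((((r XOR q) NOR s) XOR q) XOR r) NOR r = True NOR True = False
(q IFF r) IFF (((((r XOR q) NOR s) XOR q) XOR r) NOR r) = False IFF False = True
r XOR q = True XOR False = True
NOT (r XOR q) = NOT True = False
q NOR NOT (r XOR q) = False NOR False = True
s XOR r = False XOR True = True
(s XOR r) XOR q = True XOR False = True
q NAND s = False NAND False = True
(q NAND s) NAND q = True NAND False = True
NOT ((q NAND s) NAND q) = NOT True = False
s IFF NOT ((q NAND s) NAND q) = False IFF False = True
((s XOR r) XOR q) XOR (s IFF NOT ((q NAND s) NAND q)) = True XOR True = False
(q NOR NOT (r XOR q)) NOR (((s XOR r) XOR q) XOR (s IFF NOT ((q NAND s) NAND q))) = True NOR False = False
((q IFF r) IFF (((((r XOR q) NOR s) XOR q) XOR r) NOR r)) XOR ((q NOR NOT (r XOR q)) NOR (((s XOR r) XOR q) XOR (s IFF NOT ((q NAND s) NAND q)))) = True XOR False = True

True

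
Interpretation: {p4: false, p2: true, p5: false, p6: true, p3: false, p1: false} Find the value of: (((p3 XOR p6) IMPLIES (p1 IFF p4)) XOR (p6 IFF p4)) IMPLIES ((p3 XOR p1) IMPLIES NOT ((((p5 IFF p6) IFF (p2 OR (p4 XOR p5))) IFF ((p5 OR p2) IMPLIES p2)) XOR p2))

p3 XOR p6 = false XOR true = true
p1 IFF p4 = false IFF false = true
(p3 XOR p6) IMPLIES (p1 IFF p4) = true IMPLIES true = true
p6 IFF p4 = true IFF false = false
((p3 XOR p6) IMPLIES (p1 IFF p4)) XOR (p6 IFF p4) = true XOR false = true
p3 XOR p1 = false XOR false = false
p5 IFF p6 = false IFF true = false
p4 XOR p5 = false XOR false = false
p2 OR (p4 XOR p5) = true OR false = true
(p5 IFF p6) IFF (p2 OR (p4 XOR p5)) = false IFF true = false
p5 OR p2 = false OR true = true
(p5 OR p2) IMPLIES p2 = true IMPLIES true = true
((p5 IFF p6) IFF (p2 OR (p4 XOR p5))) IFF ((p5 OR p2) IMPLIES p2) = false IFF true = false
(((p5 IFF p6) IFF (p2 OR (p4 XOR p5))) IFF ((p5 OR p2) IMPLIES p2)) XOR p2 = false XOR true = true
NOT ((((p5 IFF p6) IFF (p2 OR (p4 XOR p5))) IFF ((p5 OR p2) IMPLIES p2)) XOR p2) = NOT true = false
(p3 XOR p1) IMPLIES NOT ((((p5 IFF p6) IFF (p2 OR (p4 XOR p5))) IFF ((p5 OR p2) IMPLIES p2)) XOR p2) = false IMPLIES false = true
(((p3 XOR p6) IMPLIES (p1 IFF p4)) XOR (p6 IFF p4)) IMPLIES ((p3 XOR p1) IMPLIES NOT ((((p5 IFF p6) IFF (p2 OR (p4 XOR p5))) IFF ((p5 OR p2) IMPLIES p2)) XOR p2)) = true IMPLIES true = true

true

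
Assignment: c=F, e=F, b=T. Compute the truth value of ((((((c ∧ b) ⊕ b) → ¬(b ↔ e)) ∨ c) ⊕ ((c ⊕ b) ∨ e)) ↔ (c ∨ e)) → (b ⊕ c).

T

Substituting c=F, e=F, b=T:
c ∧ b = F ∧ T = F
(c ∧ b) ⊕ b = F ⊕ T = T
b ↔ e = T ↔ F = F
¬(b ↔ e) = ¬F = T
((c ∧ b) ⊕ b) → ¬(b ↔ e) = T → T = T
(((c ∧ b) ⊕ b) → ¬(b ↔ e)) ∨ c = T ∨ F = T
c ⊕ b = F ⊕ T = T
(c ⊕ b) ∨ e = T ∨ F = T
((((c ∧ b) ⊕ b) → ¬(b ↔ e)) ∨ c) ⊕ ((c ⊕ b) ∨ e) = T ⊕ T = F
c ∨ e = F ∨ F = F
(((((c ∧ b) ⊕ b) → ¬(b ↔ e)) ∨ c) ⊕ ((c ⊕ b) ∨ e)) ↔ (c ∨ e) = F ↔ F = T
b ⊕ c = T ⊕ F = T
((((((c ∧ b) ⊕ b) → ¬(b ↔ e)) ∨ c) ⊕ ((c ⊕ b) ∨ e)) ↔ (c ∨ e)) → (b ⊕ c) = T → T = T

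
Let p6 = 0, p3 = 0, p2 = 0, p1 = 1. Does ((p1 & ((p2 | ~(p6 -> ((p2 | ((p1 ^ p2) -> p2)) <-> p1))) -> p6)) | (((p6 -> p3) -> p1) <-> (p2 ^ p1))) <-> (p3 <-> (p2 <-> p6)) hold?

0

Substituting p6=0, p3=0, p2=0, p1=1:
p1 ^ p2 = 1 ^ 0 = 1
(p1 ^ p2) -> p2 = 1 -> 0 = 0
p2 | ((p1 ^ p2) -> p2) = 0 | 0 = 0
(p2 | ((p1 ^ p2) -> p2)) <-> p1 = 0 <-> 1 = 0
p6 -> ((p2 | ((p1 ^ p2) -> p2)) <-> p1) = 0 -> 0 = 1
~(p6 -> ((p2 | ((p1 ^ p2) -> p2)) <-> p1)) = ~1 = 0
p2 | ~(p6 -> ((p2 | ((p1 ^ p2) -> p2)) <-> p1)) = 0 | 0 = 0
(p2 | ~(p6 -> ((p2 | ((p1 ^ p2) -> p2)) <-> p1))) -> p6 = 0 -> 0 = 1
p1 & ((p2 | ~(p6 -> ((p2 | ((p1 ^ p2) -> p2)) <-> p1))) -> p6) = 1 & 1 = 1
p6 -> p3 = 0 -> 0 = 1
(p6 -> p3) -> p1 = 1 -> 1 = 1
p2 ^ p1 = 0 ^ 1 = 1
((p6 -> p3) -> p1) <-> (p2 ^ p1) = 1 <-> 1 = 1
(p1 & ((p2 | ~(p6 -> ((p2 | ((p1 ^ p2) -> p2)) <-> p1))) -> p6)) | (((p6 -> p3) -> p1) <-> (p2 ^ p1)) = 1 | 1 = 1
p2 <-> p6 = 0 <-> 0 = 1
p3 <-> (p2 <-> p6) = 0 <-> 1 = 0
((p1 & ((p2 | ~(p6 -> ((p2 | ((p1 ^ p2) -> p2)) <-> p1))) -> p6)) | (((p6 -> p3) -> p1) <-> (p2 ^ p1))) <-> (p3 <-> (p2 <-> p6)) = 1 <-> 0 = 0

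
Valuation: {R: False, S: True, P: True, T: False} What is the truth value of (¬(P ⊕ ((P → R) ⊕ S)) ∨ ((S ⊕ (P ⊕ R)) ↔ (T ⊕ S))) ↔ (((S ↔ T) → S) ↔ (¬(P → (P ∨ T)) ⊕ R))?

False

P → R = True → False = False
(P → R) ⊕ S = False ⊕ True = True
P ⊕ ((P → R) ⊕ S) = True ⊕ True = False
¬(P ⊕ ((P → R) ⊕ S)) = ¬False = True
P ⊕ R = True ⊕ False = True
S ⊕ (P ⊕ R) = True ⊕ True = False
T ⊕ S = False ⊕ True = True
(S ⊕ (P ⊕ R)) ↔ (T ⊕ S) = False ↔ True = False
¬(P ⊕ ((P → R) ⊕ S)) ∨ ((S ⊕ (P ⊕ R)) ↔ (T ⊕ S)) = True ∨ False = True
S ↔ T = True ↔ False = False
(S ↔ T) → S = False → True = True
P ∨ T = True ∨ False = True
P → (P ∨ T) = True → True = True
¬(P → (P ∨ T)) = ¬True = False
¬(P → (P ∨ T)) ⊕ R = False ⊕ False = False
((S ↔ T) → S) ↔ (¬(P → (P ∨ T)) ⊕ R) = True ↔ False = False
(¬(P ⊕ ((P → R) ⊕ S)) ∨ ((S ⊕ (P ⊕ R)) ↔ (T ⊕ S))) ↔ (((S ↔ T) → S) ↔ (¬(P → (P ∨ T)) ⊕ R)) = True ↔ False = False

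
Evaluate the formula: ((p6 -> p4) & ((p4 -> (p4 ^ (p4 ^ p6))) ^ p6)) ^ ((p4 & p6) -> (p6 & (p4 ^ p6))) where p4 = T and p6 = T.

F

p6 -> p4 = T -> T = T
p4 ^ p6 = T ^ T = F
p4 ^ (p4 ^ p6) = T ^ F = T
p4 -> (p4 ^ (p4 ^ p6)) = T -> T = T
(p4 -> (p4 ^ (p4 ^ p6))) ^ p6 = T ^ T = F
(p6 -> p4) & ((p4 -> (p4 ^ (p4 ^ p6))) ^ p6) = T & F = F
p4 & p6 = T & T = T
p4 ^ p6 = T ^ T = F
p6 & (p4 ^ p6) = T & F = F
(p4 & p6) -> (p6 & (p4 ^ p6)) = T -> F = F
((p6 -> p4) & ((p4 -> (p4 ^ (p4 ^ p6))) ^ p6)) ^ ((p4 & p6) -> (p6 & (p4 ^ p6))) = F ^ F = F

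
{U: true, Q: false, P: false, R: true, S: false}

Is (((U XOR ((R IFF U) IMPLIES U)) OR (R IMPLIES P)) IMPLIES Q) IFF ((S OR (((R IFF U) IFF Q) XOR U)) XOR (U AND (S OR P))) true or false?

R IFF U = true IFF true = true
(R IFF U) IMPLIES U = true IMPLIES true = true
U XOR ((R IFF U) IMPLIES U) = true XOR true = false
R IMPLIES P = true IMPLIES false = false
(U XOR ((R IFF U) IMPLIES U)) OR (R IMPLIES P) = false OR false = false
((U XOR ((R IFF U) IMPLIES U)) OR (R IMPLIES P)) IMPLIES Q = false IMPLIES false = true
R IFF U = true IFF true = true
(R IFF U) IFF Q = true IFF false = false
((R IFF U) IFF Q) XOR U = false XOR true = true
S OR (((R IFF U) IFF Q) XOR U) = false OR true = true
S OR P = false OR false = false
U AND (S OR P) = true AND false = false
(S OR (((R IFF U) IFF Q) XOR U)) XOR (U AND (S OR P)) = true XOR false = true
(((U XOR ((R IFF U) IMPLIES U)) OR (R IMPLIES P)) IMPLIES Q) IFF ((S OR (((R IFF U) IFF Q) XOR U)) XOR (U AND (S OR P))) = true IFF true = true

true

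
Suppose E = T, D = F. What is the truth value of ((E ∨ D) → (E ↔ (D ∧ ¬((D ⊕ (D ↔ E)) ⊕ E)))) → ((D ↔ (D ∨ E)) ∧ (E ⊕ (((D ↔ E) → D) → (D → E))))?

T

E ∨ D = T ∨ F = T
D ↔ E = F ↔ T = F
D ⊕ (D ↔ E) = F ⊕ F = F
(D ⊕ (D ↔ E)) ⊕ E = F ⊕ T = T
¬((D ⊕ (D ↔ E)) ⊕ E) = ¬T = F
D ∧ ¬((D ⊕ (D ↔ E)) ⊕ E) = F ∧ F = F
E ↔ (D ∧ ¬((D ⊕ (D ↔ E)) ⊕ E)) = T ↔ F = F
(E ∨ D) → (E ↔ (D ∧ ¬((D ⊕ (D ↔ E)) ⊕ E))) = T → F = F
D ∨ E = F ∨ T = T
D ↔ (D ∨ E) = F ↔ T = F
D ↔ E = F ↔ T = F
(D ↔ E) → D = F → F = T
D → E = F → T = T
((D ↔ E) → D) → (D → E) = T → T = T
E ⊕ (((D ↔ E) → D) → (D → E)) = T ⊕ T = F
(D ↔ (D ∨ E)) ∧ (E ⊕ (((D ↔ E) → D) → (D → E))) = F ∧ F = F
((E ∨ D) → (E ↔ (D ∧ ¬((D ⊕ (D ↔ E)) ⊕ E)))) → ((D ↔ (D ∨ E)) ∧ (E ⊕ (((D ↔ E) → D) → (D → E)))) = F → F = T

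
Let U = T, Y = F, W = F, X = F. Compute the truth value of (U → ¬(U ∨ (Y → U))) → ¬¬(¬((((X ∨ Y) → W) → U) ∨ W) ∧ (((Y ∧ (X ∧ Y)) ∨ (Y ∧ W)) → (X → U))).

T

Substituting U=T, Y=F, W=F, X=F:
Y → U = F → T = T
U ∨ (Y → U) = T ∨ T = T
¬(U ∨ (Y → U)) = ¬T = F
U → ¬(U ∨ (Y → U)) = T → F = F
X ∨ Y = F ∨ F = F
(X ∨ Y) → W = F → F = T
((X ∨ Y) → W) → U = T → T = T
(((X ∨ Y) → W) → U) ∨ W = T ∨ F = T
¬((((X ∨ Y) → W) → U) ∨ W) = ¬T = F
X ∧ Y = F ∧ F = F
Y ∧ (X ∧ Y) = F ∧ F = F
Y ∧ W = F ∧ F = F
(Y ∧ (X ∧ Y)) ∨ (Y ∧ W) = F ∨ F = F
X → U = F → T = T
((Y ∧ (X ∧ Y)) ∨ (Y ∧ W)) → (X → U) = F → T = T
¬((((X ∨ Y) → W) → U) ∨ W) ∧ (((Y ∧ (X ∧ Y)) ∨ (Y ∧ W)) → (X → U)) = F ∧ T = F
¬(¬((((X ∨ Y) → W) → U) ∨ W) ∧ (((Y ∧ (X ∧ Y)) ∨ (Y ∧ W)) → (X → U))) = ¬F = T
¬¬(¬((((X ∨ Y) → W) → U) ∨ W) ∧ (((Y ∧ (X ∧ Y)) ∨ (Y ∧ W)) → (X → U))) = ¬T = F
(U → ¬(U ∨ (Y → U))) → ¬¬(¬((((X ∨ Y) → W) → U) ∨ W) ∧ (((Y ∧ (X ∧ Y)) ∨ (Y ∧ W)) → (X → U))) = F → F = T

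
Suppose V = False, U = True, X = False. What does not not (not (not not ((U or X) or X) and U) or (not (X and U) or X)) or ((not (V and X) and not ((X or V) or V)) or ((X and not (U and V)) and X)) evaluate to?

Substituting V=False, U=True, X=False:
U or X = True or False = True
(U or X) or X = True or False = True
not ((U or X) or X) = not True = False
not not ((U or X) or X) = not False = True
not not ((U or X) or X) and U = True and True = True
not (not not ((U or X) or X) and U) = not True = False
X and U = False and True = False
not (X and U) = not False = True
not (X and U) or X = True or False = True
not (not not ((U or X) or X) and U) or (not (X and U) or X) = False or True = True
not (not (not not ((U or X) or X) and U) or (not (X and U) or X)) = not True = False
not not (not (not not ((U or X) or X) and U) or (not (X and U) or X)) = not False = True
V and X = False and False = False
not (V and X) = not False = True
X or V = False or False = False
(X or V) or V = False or False = False
not ((X or V) or V) = not False = True
not (V and X) and not ((X or V) or V) = True and True = True
U and V = True and False = False
not (U and V) = not False = True
X and not (U and V) = False and True = False
(X and not (U and V)) and X = False and False = False
(not (V and X) and not ((X or V) or V)) or ((X and not (U and V)) and X) = True or False = True
not not (not (not not ((U or X) or X) and U) or (not (X and U) or X)) or ((not (V and X) and not ((X or V) or V)) or ((X and not (U and V)) and X)) = True or True = True

True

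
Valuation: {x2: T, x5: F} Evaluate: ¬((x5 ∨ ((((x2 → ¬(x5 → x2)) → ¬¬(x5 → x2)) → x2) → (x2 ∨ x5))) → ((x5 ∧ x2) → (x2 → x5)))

x5 → x2 = F → T = T
¬(x5 → x2) = ¬T = F
x2 → ¬(x5 → x2) = T → F = F
x5 → x2 = F → T = T
¬(x5 → x2) = ¬T = F
¬¬(x5 → x2) = ¬F = T
(x2 → ¬(x5 → x2)) → ¬¬(x5 → x2) = F → T = T
((x2 → ¬(x5 → x2)) → ¬¬(x5 → x2)) → x2 = T → T = T
x2 ∨ x5 = T ∨ F = T
(((x2 → ¬(x5 → x2)) → ¬¬(x5 → x2)) → x2) → (x2 ∨ x5) = T → T = T
x5 ∨ ((((x2 → ¬(x5 → x2)) → ¬¬(x5 → x2)) → x2) → (x2 ∨ x5)) = F ∨ T = T
x5 ∧ x2 = F ∧ T = F
x2 → x5 = T → F = F
(x5 ∧ x2) → (x2 → x5) = F → F = T
(x5 ∨ ((((x2 → ¬(x5 → x2)) → ¬¬(x5 → x2)) → x2) → (x2 ∨ x5))) → ((x5 ∧ x2) → (x2 → x5)) = T → T = T
¬((x5 ∨ ((((x2 → ¬(x5 → x2)) → ¬¬(x5 → x2)) → x2) → (x2 ∨ x5))) → ((x5 ∧ x2) → (x2 → x5))) = ¬T = F

F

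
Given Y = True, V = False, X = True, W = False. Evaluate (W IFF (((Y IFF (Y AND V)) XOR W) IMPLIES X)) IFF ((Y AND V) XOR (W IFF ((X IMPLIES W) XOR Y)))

Y AND V = True AND False = False
Y IFF (Y AND V) = True IFF False = False
(Y IFF (Y AND V)) XOR W = False XOR False = False
((Y IFF (Y AND V)) XOR W) IMPLIES X = False IMPLIES True = True
W IFF (((Y IFF (Y AND V)) XOR W) IMPLIES X) = False IFF True = False
Y AND V = True AND False = False
X IMPLIES W = True IMPLIES False = False
(X IMPLIES W) XOR Y = False XOR True = True
W IFF ((X IMPLIES W) XOR Y) = False IFF True = False
(Y AND V) XOR (W IFF ((X IMPLIES W) XOR Y)) = False XOR False = False
(W IFF (((Y IFF (Y AND V)) XOR W) IMPLIES X)) IFF ((Y AND V) XOR (W IFF ((X IMPLIES W) XOR Y))) = False IFF False = True

True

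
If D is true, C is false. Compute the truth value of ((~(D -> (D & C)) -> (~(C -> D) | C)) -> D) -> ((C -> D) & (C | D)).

T

D & C = T & F = F
D -> (D & C) = T -> F = F
~(D -> (D & C)) = ~F = T
C -> D = F -> T = T
~(C -> D) = ~T = F
~(C -> D) | C = F | F = F
~(D -> (D & C)) -> (~(C -> D) | C) = T -> F = F
(~(D -> (D & C)) -> (~(C -> D) | C)) -> D = F -> T = T
C -> D = F -> T = T
C | D = F | T = T
(C -> D) & (C | D) = T & T = T
((~(D -> (D & C)) -> (~(C -> D) | C)) -> D) -> ((C -> D) & (C | D)) = T -> T = T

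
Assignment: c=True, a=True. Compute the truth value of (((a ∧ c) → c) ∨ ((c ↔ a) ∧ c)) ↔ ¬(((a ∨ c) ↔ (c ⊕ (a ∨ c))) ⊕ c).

False

a ∧ c = True ∧ True = True
(a ∧ c) → c = True → True = True
c ↔ a = True ↔ True = True
(c ↔ a) ∧ c = True ∧ True = True
((a ∧ c) → c) ∨ ((c ↔ a) ∧ c) = True ∨ True = True
a ∨ c = True ∨ True = True
a ∨ c = True ∨ True = True
c ⊕ (a ∨ c) = True ⊕ True = False
(a ∨ c) ↔ (c ⊕ (a ∨ c)) = True ↔ False = False
((a ∨ c) ↔ (c ⊕ (a ∨ c))) ⊕ c = False ⊕ True = True
¬(((a ∨ c) ↔ (c ⊕ (a ∨ c))) ⊕ c) = ¬True = False
(((a ∧ c) → c) ∨ ((c ↔ a) ∧ c)) ↔ ¬(((a ∨ c) ↔ (c ⊕ (a ∨ c))) ⊕ c) = True ↔ False = False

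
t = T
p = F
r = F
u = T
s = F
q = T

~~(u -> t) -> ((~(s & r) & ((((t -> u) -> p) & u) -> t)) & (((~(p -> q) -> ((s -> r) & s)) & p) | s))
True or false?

F

u -> t = T -> T = T
~(u -> t) = ~T = F
~~(u -> t) = ~F = T
s & r = F & F = F
~(s & r) = ~F = T
t -> u = T -> T = T
(t -> u) -> p = T -> F = F
((t -> u) -> p) & u = F & T = F
(((t -> u) -> p) & u) -> t = F -> T = T
~(s & r) & ((((t -> u) -> p) & u) -> t) = T & T = T
p -> q = F -> T = T
~(p -> q) = ~T = F
s -> r = F -> F = T
(s -> r) & s = T & F = F
~(p -> q) -> ((s -> r) & s) = F -> F = T
(~(p -> q) -> ((s -> r) & s)) & p = T & F = F
((~(p -> q) -> ((s -> r) & s)) & p) | s = F | F = F
(~(s & r) & ((((t -> u) -> p) & u) -> t)) & (((~(p -> q) -> ((s -> r) & s)) & p) | s) = T & F = F
~~(u -> t) -> ((~(s & r) & ((((t -> u) -> p) & u) -> t)) & (((~(p -> q) -> ((s -> r) & s)) & p) | s)) = T -> F = F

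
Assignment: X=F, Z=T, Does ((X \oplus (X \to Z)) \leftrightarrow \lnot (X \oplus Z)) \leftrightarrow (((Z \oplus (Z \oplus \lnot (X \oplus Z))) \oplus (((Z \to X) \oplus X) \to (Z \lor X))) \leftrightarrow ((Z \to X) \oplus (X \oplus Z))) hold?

F

X \to Z = F \to T = T
X \oplus (X \to Z) = F \oplus T = T
X \oplus Z = F \oplus T = T
\lnot (X \oplus Z) = \lnot T = F
(X \oplus (X \to Z)) \leftrightarrow \lnot (X \oplus Z) = T \leftrightarrow F = F
X \oplus Z = F \oplus T = T
\lnot (X \oplus Z) = \lnot T = F
Z \oplus \lnot (X \oplus Z) = T \oplus F = T
Z \oplus (Z \oplus \lnot (X \oplus Z)) = T \oplus T = F
Z \to X = T \to F = F
(Z \to X) \oplus X = F \oplus F = F
Z \lor X = T \lor F = T
((Z \to X) \oplus X) \to (Z \lor X) = F \to T = T
(Z \oplus (Z \oplus \lnot (X \oplus Z))) \oplus (((Z \to X) \oplus X) \to (Z \lor X)) = F \oplus T = T
Z \to X = T \to F = F
X \oplus Z = F \oplus T = T
(Z \to X) \oplus (X \oplus Z) = F \oplus T = T
((Z \oplus (Z \oplus \lnot (X \oplus Z))) \oplus (((Z \to X) \oplus X) \to (Z \lor X))) \leftrightarrow ((Z \to X) \oplus (X \oplus Z)) = T \leftrightarrow T = T
((X \oplus (X \to Z)) \leftrightarrow \lnot (X \oplus Z)) \leftrightarrow (((Z \oplus (Z \oplus \lnot (X \oplus Z))) \oplus (((Z \to X) \oplus X) \to (Z \lor X))) \leftrightarrow ((Z \to X) \oplus (X \oplus Z))) = F \leftrightarrow T = F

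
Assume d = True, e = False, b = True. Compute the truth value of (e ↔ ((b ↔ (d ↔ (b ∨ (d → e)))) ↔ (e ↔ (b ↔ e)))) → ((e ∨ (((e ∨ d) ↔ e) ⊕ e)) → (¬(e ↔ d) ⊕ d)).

Substituting d=True, e=False, b=True:
d → e = True → False = False
b ∨ (d → e) = True ∨ False = True
d ↔ (b ∨ (d → e)) = True ↔ True = True
b ↔ (d ↔ (b ∨ (d → e))) = True ↔ True = True
b ↔ e = True ↔ False = False
e ↔ (b ↔ e) = False ↔ False = True
(b ↔ (d ↔ (b ∨ (d → e)))) ↔ (e ↔ (b ↔ e)) = True ↔ True = True
e ↔ ((b ↔ (d ↔ (b ∨ (d → e)))) ↔ (e ↔ (b ↔ e))) = False ↔ True = False
e ∨ d = False ∨ True = True
(e ∨ d) ↔ e = True ↔ False = False
((e ∨ d) ↔ e) ⊕ e = False ⊕ False = False
e ∨ (((e ∨ d) ↔ e) ⊕ e) = False ∨ False = False
e ↔ d = False ↔ True = False
¬(e ↔ d) = ¬False = True
¬(e ↔ d) ⊕ d = True ⊕ True = False
(e ∨ (((e ∨ d) ↔ e) ⊕ e)) → (¬(e ↔ d) ⊕ d) = False → False = True
(e ↔ ((b ↔ (d ↔ (b ∨ (d → e)))) ↔ (e ↔ (b ↔ e)))) → ((e ∨ (((e ∨ d) ↔ e) ⊕ e)) → (¬(e ↔ d) ⊕ d)) = False → True = True

True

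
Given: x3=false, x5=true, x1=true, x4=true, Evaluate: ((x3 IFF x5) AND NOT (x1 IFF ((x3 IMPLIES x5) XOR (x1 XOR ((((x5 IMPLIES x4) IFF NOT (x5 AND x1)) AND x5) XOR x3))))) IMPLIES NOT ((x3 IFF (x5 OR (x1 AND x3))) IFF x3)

true

Substituting x3=false, x5=true, x1=true, x4=true:
x3 IFF x5 = false IFF true = false
x3 IMPLIES x5 = false IMPLIES true = true
x5 IMPLIES x4 = true IMPLIES true = true
x5 AND x1 = true AND true = true
NOT (x5 AND x1) = NOT true = false
(x5 IMPLIES x4) IFF NOT (x5 AND x1) = true IFF false = false
((x5 IMPLIES x4) IFF NOT (x5 AND x1)) AND x5 = false AND true = false
(((x5 IMPLIES x4) IFF NOT (x5 AND x1)) AND x5) XOR x3 = false XOR false = false
x1 XOR ((((x5 IMPLIES x4) IFF NOT (x5 AND x1)) AND x5) XOR x3) = true XOR false = true
(x3 IMPLIES x5) XOR (x1 XOR ((((x5 IMPLIES x4) IFF NOT (x5 AND x1)) AND x5) XOR x3)) = true XOR true = false
x1 IFF ((x3 IMPLIES x5) XOR (x1 XOR ((((x5 IMPLIES x4) IFF NOT (x5 AND x1)) AND x5) XOR x3))) = true IFF false = false
NOT (x1 IFF ((x3 IMPLIES x5) XOR (x1 XOR ((((x5 IMPLIES x4) IFF NOT (x5 AND x1)) AND x5) XOR x3)))) = NOT false = true
(x3 IFF x5) AND NOT (x1 IFF ((x3 IMPLIES x5) XOR (x1 XOR ((((x5 IMPLIES x4) IFF NOT (x5 AND x1)) AND x5) XOR x3)))) = false AND true = false
x1 AND x3 = true AND false = false
x5 OR (x1 AND x3) = true OR false = true
x3 IFF (x5 OR (x1 AND x3)) = false IFF true = false
(x3 IFF (x5 OR (x1 AND x3))) IFF x3 = false IFF false = true
NOT ((x3 IFF (x5 OR (x1 AND x3))) IFF x3) = NOT true = false
((x3 IFF x5) AND NOT (x1 IFF ((x3 IMPLIES x5) XOR (x1 XOR ((((x5 IMPLIES x4) IFF NOT (x5 AND x1)) AND x5) XOR x3))))) IMPLIES NOT ((x3 IFF (x5 OR (x1 AND x3))) IFF x3) = false IMPLIES false = true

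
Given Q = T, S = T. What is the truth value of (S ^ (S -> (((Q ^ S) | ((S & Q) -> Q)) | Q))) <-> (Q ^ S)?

Substituting Q=T, S=T:
Q ^ S = T ^ T = F
S & Q = T & T = T
(S & Q) -> Q = T -> T = T
(Q ^ S) | ((S & Q) -> Q) = F | T = T
((Q ^ S) | ((S & Q) -> Q)) | Q = T | T = T
S -> (((Q ^ S) | ((S & Q) -> Q)) | Q) = T -> T = T
S ^ (S -> (((Q ^ S) | ((S & Q) -> Q)) | Q)) = T ^ T = F
Q ^ S = T ^ T = F
(S ^ (S -> (((Q ^ S) | ((S & Q) -> Q)) | Q))) <-> (Q ^ S) = F <-> F = T

T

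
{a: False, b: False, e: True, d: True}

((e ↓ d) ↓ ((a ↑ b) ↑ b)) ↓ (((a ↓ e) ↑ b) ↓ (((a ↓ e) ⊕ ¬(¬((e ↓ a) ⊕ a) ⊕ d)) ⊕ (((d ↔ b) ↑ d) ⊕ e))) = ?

e ↓ d = True ↓ True = False
a ↑ b = False ↑ False = True
(a ↑ b) ↑ b = True ↑ False = True
(e ↓ d) ↓ ((a ↑ b) ↑ b) = False ↓ True = False
a ↓ e = False ↓ True = False
(a ↓ e) ↑ b = False ↑ False = True
a ↓ e = False ↓ True = False
e ↓ a = True ↓ False = False
(e ↓ a) ⊕ a = False ⊕ False = False
¬((e ↓ a) ⊕ a) = ¬False = True
¬((e ↓ a) ⊕ a) ⊕ d = True ⊕ True = False
¬(¬((e ↓ a) ⊕ a) ⊕ d) = ¬False = True
(a ↓ e) ⊕ ¬(¬((e ↓ a) ⊕ a) ⊕ d) = False ⊕ True = True
d ↔ b = True ↔ False = False
(d ↔ b) ↑ d = False ↑ True = True
((d ↔ b) ↑ d) ⊕ e = True ⊕ True = False
((a ↓ e) ⊕ ¬(¬((e ↓ a) ⊕ a) ⊕ d)) ⊕ (((d ↔ b) ↑ d) ⊕ e) = True ⊕ False = True
((a ↓ e) ↑ b) ↓ (((a ↓ e) ⊕ ¬(¬((e ↓ a) ⊕ a) ⊕ d)) ⊕ (((d ↔ b) ↑ d) ⊕ e)) = True ↓ True = False
((e ↓ d) ↓ ((a ↑ b) ↑ b)) ↓ (((a ↓ e) ↑ b) ↓ (((a ↓ e) ⊕ ¬(¬((e ↓ a) ⊕ a) ⊕ d)) ⊕ (((d ↔ b) ↑ d) ⊕ e))) = False ↓ False = True

True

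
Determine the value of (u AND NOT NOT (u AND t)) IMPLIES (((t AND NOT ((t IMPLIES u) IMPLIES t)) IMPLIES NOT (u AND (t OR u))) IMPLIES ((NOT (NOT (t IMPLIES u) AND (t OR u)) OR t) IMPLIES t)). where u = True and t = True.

True

Substituting u=True, t=True:
u AND t = True AND True = True
NOT (u AND t) = NOT True = False
NOT NOT (u AND t) = NOT False = True
u AND NOT NOT (u AND t) = True AND True = True
t IMPLIES u = True IMPLIES True = True
(t IMPLIES u) IMPLIES t = True IMPLIES True = True
NOT ((t IMPLIES u) IMPLIES t) = NOT True = False
t AND NOT ((t IMPLIES u) IMPLIES t) = True AND False = False
t OR u = True OR True = True
u AND (t OR u) = True AND True = True
NOT (u AND (t OR u)) = NOT True = False
(t AND NOT ((t IMPLIES u) IMPLIES t)) IMPLIES NOT (u AND (t OR u)) = False IMPLIES False = True
t IMPLIES u = True IMPLIES True = True
NOT (t IMPLIES u) = NOT True = False
t OR u = True OR True = True
NOT (t IMPLIES u) AND (t OR u) = False AND True = False
NOT (NOT (t IMPLIES u) AND (t OR u)) = NOT False = True
NOT (NOT (t IMPLIES u) AND (t OR u)) OR t = True OR True = True
(NOT (NOT (t IMPLIES u) AND (t OR u)) OR t) IMPLIES t = True IMPLIES True = True
((t AND NOT ((t IMPLIES u) IMPLIES t)) IMPLIES NOT (u AND (t OR u))) IMPLIES ((NOT (NOT (t IMPLIES u) AND (t OR u)) OR t) IMPLIES t) = True IMPLIES True = True
(u AND NOT NOT (u AND t)) IMPLIES (((t AND NOT ((t IMPLIES u) IMPLIES t)) IMPLIES NOT (u AND (t OR u))) IMPLIES ((NOT (NOT (t IMPLIES u) AND (t OR u)) OR t) IMPLIES t)) = True IMPLIES True = True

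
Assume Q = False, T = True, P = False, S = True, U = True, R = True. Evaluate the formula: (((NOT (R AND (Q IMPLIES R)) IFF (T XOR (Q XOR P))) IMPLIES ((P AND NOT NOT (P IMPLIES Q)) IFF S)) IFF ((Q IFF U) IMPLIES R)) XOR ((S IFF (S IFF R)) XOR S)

Q IMPLIES R = False IMPLIES True = True
R AND (Q IMPLIES R) = True AND True = True
NOT (R AND (Q IMPLIES R)) = NOT True = False
Q XOR P = False XOR False = False
T XOR (Q XOR P) = True XOR False = True
NOT (R AND (Q IMPLIES R)) IFF (T XOR (Q XOR P)) = False IFF True = False
P IMPLIES Q = False IMPLIES False = True
NOT (P IMPLIES Q) = NOT True = False
NOT NOT (P IMPLIES Q) = NOT False = True
P AND NOT NOT (P IMPLIES Q) = False AND True = False
(P AND NOT NOT (P IMPLIES Q)) IFF S = False IFF True = False
(NOT (R AND (Q IMPLIES R)) IFF (T XOR (Q XOR P))) IMPLIES ((P AND NOT NOT (P IMPLIES Q)) IFF S) = False IMPLIES False = True
Q IFF U = False IFF True = False
(Q IFF U) IMPLIES R = False IMPLIES True = True
((NOT (R AND (Q IMPLIES R)) IFF (T XOR (Q XOR P))) IMPLIES ((P AND NOT NOT (P IMPLIES Q)) IFF S)) IFF ((Q IFF U) IMPLIES R) = True IFF True = True
S IFF R = True IFF True = True
S IFF (S IFF R) = True IFF True = True
(S IFF (S IFF R)) XOR S = True XOR True = False
(((NOT (R AND (Q IMPLIES R)) IFF (T XOR (Q XOR P))) IMPLIES ((P AND NOT NOT (P IMPLIES Q)) IFF S)) IFF ((Q IFF U) IMPLIES R)) XOR ((S IFF (S IFF R)) XOR S) = True XOR False = True

True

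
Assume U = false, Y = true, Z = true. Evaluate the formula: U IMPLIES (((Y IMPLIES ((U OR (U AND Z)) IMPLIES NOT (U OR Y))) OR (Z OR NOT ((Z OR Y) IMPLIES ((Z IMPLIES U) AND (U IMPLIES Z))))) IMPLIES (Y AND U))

U AND Z = false AND true = false
U OR (U AND Z) = false OR false = false
U OR Y = false OR true = true
NOT (U OR Y) = NOT true = false
(U OR (U AND Z)) IMPLIES NOT (U OR Y) = false IMPLIES false = true
Y IMPLIES ((U OR (U AND Z)) IMPLIES NOT (U OR Y)) = true IMPLIES true = true
Z OR Y = true OR true = true
Z IMPLIES U = true IMPLIES false = false
U IMPLIES Z = false IMPLIES true = true
(Z IMPLIES U) AND (U IMPLIES Z) = false AND true = false
(Z OR Y) IMPLIES ((Z IMPLIES U) AND (U IMPLIES Z)) = true IMPLIES false = false
NOT ((Z OR Y) IMPLIES ((Z IMPLIES U) AND (U IMPLIES Z))) = NOT false = true
Z OR NOT ((Z OR Y) IMPLIES ((Z IMPLIES U) AND (U IMPLIES Z))) = true OR true = true
(Y IMPLIES ((U OR (U AND Z)) IMPLIES NOT (U OR Y))) OR (Z OR NOT ((Z OR Y) IMPLIES ((Z IMPLIES U) AND (U IMPLIES Z)))) = true OR true = true
Y AND U = true AND false = false
((Y IMPLIES ((U OR (U AND Z)) IMPLIES NOT (U OR Y))) OR (Z OR NOT ((Z OR Y) IMPLIES ((Z IMPLIES U) AND (U IMPLIES Z))))) IMPLIES (Y AND U) = true IMPLIES false = false
U IMPLIES (((Y IMPLIES ((U OR (U AND Z)) IMPLIES NOT (U OR Y))) OR (Z OR NOT ((Z OR Y) IMPLIES ((Z IMPLIES U) AND (U IMPLIES Z))))) IMPLIES (Y AND U)) = false IMPLIES false = true

true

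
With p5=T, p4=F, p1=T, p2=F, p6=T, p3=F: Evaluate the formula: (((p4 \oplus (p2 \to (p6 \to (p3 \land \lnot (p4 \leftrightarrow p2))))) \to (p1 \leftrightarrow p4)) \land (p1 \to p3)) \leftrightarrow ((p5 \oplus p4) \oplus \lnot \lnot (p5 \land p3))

p4 \leftrightarrow p2 = F \leftrightarrow F = T
\lnot (p4 \leftrightarrow p2) = \lnot T = F
p3 \land \lnot (p4 \leftrightarrow p2) = F \land F = F
p6 \to (p3 \land \lnot (p4 \leftrightarrow p2)) = T \to F = F
p2 \to (p6 \to (p3 \land \lnot (p4 \leftrightarrow p2))) = F \to F = T
p4 \oplus (p2 \to (p6 \to (p3 \land \lnot (p4 \leftrightarrow p2)))) = F \oplus T = T
p1 \leftrightarrow p4 = T \leftrightarrow F = F
(p4 \oplus (p2 \to (p6 \to (p3 \land \lnot (p4 \leftrightarrow p2))))) \to (p1 \leftrightarrow p4) = T \to F = F
p1 \to p3 = T \to F = F
((p4 \oplus (p2 \to (p6 \to (p3 \land \lnot (p4 \leftrightarrow p2))))) \to (p1 \leftrightarrow p4)) \land (p1 \to p3) = F \land F = F
p5 \oplus p4 = T \oplus F = T
p5 \land p3 = T \land F = F
\lnot (p5 \land p3) = \lnot F = T
\lnot \lnot (p5 \land p3) = \lnot T = F
(p5 \oplus p4) \oplus \lnot \lnot (p5 \land p3) = T \oplus F = T
(((p4 \oplus (p2 \to (p6 \to (p3 \land \lnot (p4 \leftrightarrow p2))))) \to (p1 \leftrightarrow p4)) \land (p1 \to p3)) \leftrightarrow ((p5 \oplus p4) \oplus \lnot \lnot (p5 \land p3)) = F \leftrightarrow T = F

F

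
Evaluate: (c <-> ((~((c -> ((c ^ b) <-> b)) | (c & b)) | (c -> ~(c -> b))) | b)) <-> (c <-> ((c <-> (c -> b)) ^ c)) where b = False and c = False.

Substituting b=False, c=False:
c ^ b = False ^ False = False
(c ^ b) <-> b = False <-> False = True
c -> ((c ^ b) <-> b) = False -> True = True
c & b = False & False = False
(c -> ((c ^ b) <-> b)) | (c & b) = True | False = True
~((c -> ((c ^ b) <-> b)) | (c & b)) = ~True = False
c -> b = False -> False = True
~(c -> b) = ~True = False
c -> ~(c -> b) = False -> False = True
~((c -> ((c ^ b) <-> b)) | (c & b)) | (c -> ~(c -> b)) = False | True = True
(~((c -> ((c ^ b) <-> b)) | (c & b)) | (c -> ~(c -> b))) | b = True | False = True
c <-> ((~((c -> ((c ^ b) <-> b)) | (c & b)) | (c -> ~(c -> b))) | b) = False <-> True = False
c -> b = False -> False = True
c <-> (c -> b) = False <-> True = False
(c <-> (c -> b)) ^ c = False ^ False = False
c <-> ((c <-> (c -> b)) ^ c) = False <-> False = True
(c <-> ((~((c -> ((c ^ b) <-> b)) | (c & b)) | (c -> ~(c -> b))) | b)) <-> (c <-> ((c <-> (c -> b)) ^ c)) = False <-> True = False

False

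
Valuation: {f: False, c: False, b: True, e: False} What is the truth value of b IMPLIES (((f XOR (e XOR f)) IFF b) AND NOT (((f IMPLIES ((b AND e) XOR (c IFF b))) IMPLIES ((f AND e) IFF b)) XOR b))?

e XOR f = False XOR False = False
f XOR (e XOR f) = False XOR False = False
(f XOR (e XOR f)) IFF b = False IFF True = False
b AND e = True AND False = False
c IFF b = False IFF True = False
(b AND e) XOR (c IFF b) = False XOR False = False
f IMPLIES ((b AND e) XOR (c IFF b)) = False IMPLIES False = True
f AND e = False AND False = False
(f AND e) IFF b = False IFF True = False
(f IMPLIES ((b AND e) XOR (c IFF b))) IMPLIES ((f AND e) IFF b) = True IMPLIES False = False
((f IMPLIES ((b AND e) XOR (c IFF b))) IMPLIES ((f AND e) IFF b)) XOR b = False XOR True = True
NOT (((f IMPLIES ((b AND e) XOR (c IFF b))) IMPLIES ((f AND e) IFF b)) XOR b) = NOT True = False
((f XOR (e XOR f)) IFF b) AND NOT (((f IMPLIES ((b AND e) XOR (c IFF b))) IMPLIES ((f AND e) IFF b)) XOR b) = False AND False = False
b IMPLIES (((f XOR (e XOR f)) IFF b) AND NOT (((f IMPLIES ((b AND e) XOR (c IFF b))) IMPLIES ((f AND e) IFF b)) XOR b)) = True IMPLIES False = False

False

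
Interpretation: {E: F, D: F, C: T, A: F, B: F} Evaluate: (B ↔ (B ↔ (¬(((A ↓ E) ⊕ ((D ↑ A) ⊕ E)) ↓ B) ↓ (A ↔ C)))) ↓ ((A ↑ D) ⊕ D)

F

Substituting E=F, D=F, C=T, A=F, B=F:
A ↓ E = F ↓ F = T
D ↑ A = F ↑ F = T
(D ↑ A) ⊕ E = T ⊕ F = T
(A ↓ E) ⊕ ((D ↑ A) ⊕ E) = T ⊕ T = F
((A ↓ E) ⊕ ((D ↑ A) ⊕ E)) ↓ B = F ↓ F = T
¬(((A ↓ E) ⊕ ((D ↑ A) ⊕ E)) ↓ B) = ¬T = F
A ↔ C = F ↔ T = F
¬(((A ↓ E) ⊕ ((D ↑ A) ⊕ E)) ↓ B) ↓ (A ↔ C) = F ↓ F = T
B ↔ (¬(((A ↓ E) ⊕ ((D ↑ A) ⊕ E)) ↓ B) ↓ (A ↔ C)) = F ↔ T = F
B ↔ (B ↔ (¬(((A ↓ E) ⊕ ((D ↑ A) ⊕ E)) ↓ B) ↓ (A ↔ C))) = F ↔ F = T
A ↑ D = F ↑ F = T
(A ↑ D) ⊕ D = T ⊕ F = T
(B ↔ (B ↔ (¬(((A ↓ E) ⊕ ((D ↑ A) ⊕ E)) ↓ B) ↓ (A ↔ C)))) ↓ ((A ↑ D) ⊕ D) = T ↓ T = F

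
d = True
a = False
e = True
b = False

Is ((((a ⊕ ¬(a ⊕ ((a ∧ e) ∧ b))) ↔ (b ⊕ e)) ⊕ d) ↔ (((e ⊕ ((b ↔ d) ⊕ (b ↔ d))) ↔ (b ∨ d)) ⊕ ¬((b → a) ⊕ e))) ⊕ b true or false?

Substituting d=True, a=False, e=True, b=False:
a ∧ e = False ∧ True = False
(a ∧ e) ∧ b = False ∧ False = False
a ⊕ ((a ∧ e) ∧ b) = False ⊕ False = False
¬(a ⊕ ((a ∧ e) ∧ b)) = ¬False = True
a ⊕ ¬(a ⊕ ((a ∧ e) ∧ b)) = False ⊕ True = True
b ⊕ e = False ⊕ True = True
(a ⊕ ¬(a ⊕ ((a ∧ e) ∧ b))) ↔ (b ⊕ e) = True ↔ True = True
((a ⊕ ¬(a ⊕ ((a ∧ e) ∧ b))) ↔ (b ⊕ e)) ⊕ d = True ⊕ True = False
b ↔ d = False ↔ True = False
b ↔ d = False ↔ True = False
(b ↔ d) ⊕ (b ↔ d) = False ⊕ False = False
e ⊕ ((b ↔ d) ⊕ (b ↔ d)) = True ⊕ False = True
b ∨ d = False ∨ True = True
(e ⊕ ((b ↔ d) ⊕ (b ↔ d))) ↔ (b ∨ d) = True ↔ True = True
b → a = False → False = True
(b → a) ⊕ e = True ⊕ True = False
¬((b → a) ⊕ e) = ¬False = True
((e ⊕ ((b ↔ d) ⊕ (b ↔ d))) ↔ (b ∨ d)) ⊕ ¬((b → a) ⊕ e) = True ⊕ True = False
(((a ⊕ ¬(a ⊕ ((a ∧ e) ∧ b))) ↔ (b ⊕ e)) ⊕ d) ↔ (((e ⊕ ((b ↔ d) ⊕ (b ↔ d))) ↔ (b ∨ d)) ⊕ ¬((b → a) ⊕ e)) = False ↔ False = True
((((a ⊕ ¬(a ⊕ ((a ∧ e) ∧ b))) ↔ (b ⊕ e)) ⊕ d) ↔ (((e ⊕ ((b ↔ d) ⊕ (b ↔ d))) ↔ (b ∨ d)) ⊕ ¬((b → a) ⊕ e))) ⊕ b = True ⊕ False = True

True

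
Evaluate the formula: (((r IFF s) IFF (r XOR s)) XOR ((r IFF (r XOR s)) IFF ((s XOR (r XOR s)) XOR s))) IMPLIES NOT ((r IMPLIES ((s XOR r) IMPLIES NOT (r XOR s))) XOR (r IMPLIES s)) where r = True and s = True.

Substituting r=True, s=True:
r IFF s = True IFF True = True
r XOR s = True XOR True = False
(r IFF s) IFF (r XOR s) = True IFF False = False
r XOR s = True XOR True = False
r IFF (r XOR s) = True IFF False = False
r XOR s = True XOR True = False
s XOR (r XOR s) = True XOR False = True
(s XOR (r XOR s)) XOR s = True XOR True = False
(r IFF (r XOR s)) IFF ((s XOR (r XOR s)) XOR s) = False IFF False = True
((r IFF s) IFF (r XOR s)) XOR ((r IFF (r XOR s)) IFF ((s XOR (r XOR s)) XOR s)) = False XOR True = True
s XOR r = True XOR True = False
r XOR s = True XOR True = False
NOT (r XOR s) = NOT False = True
(s XOR r) IMPLIES NOT (r XOR s) = False IMPLIES True = True
r IMPLIES ((s XOR r) IMPLIES NOT (r XOR s)) = True IMPLIES True = True
r IMPLIES s = True IMPLIES True = True
(r IMPLIES ((s XOR r) IMPLIES NOT (r XOR s))) XOR (r IMPLIES s) = True XOR True = False
NOT ((r IMPLIES ((s XOR r) IMPLIES NOT (r XOR s))) XOR (r IMPLIES s)) = NOT False = True
(((r IFF s) IFF (r XOR s)) XOR ((r IFF (r XOR s)) IFF ((s XOR (r XOR s)) XOR s))) IMPLIES NOT ((r IMPLIES ((s XOR r) IMPLIES NOT (r XOR s))) XOR (r IMPLIES s)) = True IMPLIES True = True

True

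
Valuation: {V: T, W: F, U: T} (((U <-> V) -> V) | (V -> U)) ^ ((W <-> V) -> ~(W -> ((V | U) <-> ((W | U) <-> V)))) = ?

F

U <-> V = T <-> T = T
(U <-> V) -> V = T -> T = T
V -> U = T -> T = T
((U <-> V) -> V) | (V -> U) = T | T = T
W <-> V = F <-> T = F
V | U = T | T = T
W | U = F | T = T
(W | U) <-> V = T <-> T = T
(V | U) <-> ((W | U) <-> V) = T <-> T = T
W -> ((V | U) <-> ((W | U) <-> V)) = F -> T = T
~(W -> ((V | U) <-> ((W | U) <-> V))) = ~T = F
(W <-> V) -> ~(W -> ((V | U) <-> ((W | U) <-> V))) = F -> F = T
(((U <-> V) -> V) | (V -> U)) ^ ((W <-> V) -> ~(W -> ((V | U) <-> ((W | U) <-> V)))) = T ^ T = F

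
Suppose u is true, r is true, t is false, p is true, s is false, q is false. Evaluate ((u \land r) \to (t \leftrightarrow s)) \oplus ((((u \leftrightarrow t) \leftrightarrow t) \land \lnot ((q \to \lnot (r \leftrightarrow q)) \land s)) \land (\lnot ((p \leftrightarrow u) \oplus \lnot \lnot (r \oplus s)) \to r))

u \land r = T \land T = T
t \leftrightarrow s = F \leftrightarrow F = T
(u \land r) \to (t \leftrightarrow s) = T \to T = T
u \leftrightarrow t = T \leftrightarrow F = F
(u \leftrightarrow t) \leftrightarrow t = F \leftrightarrow F = T
r \leftrightarrow q = T \leftrightarrow F = F
\lnot (r \leftrightarrow q) = \lnot F = T
q \to \lnot (r \leftrightarrow q) = F \to T = T
(q \to \lnot (r \leftrightarrow q)) \land s = T \land F = F
\lnot ((q \to \lnot (r \leftrightarrow q)) \land s) = \lnot F = T
((u \leftrightarrow t) \leftrightarrow t) \land \lnot ((q \to \lnot (r \leftrightarrow q)) \land s) = T \land T = T
p \leftrightarrow u = T \leftrightarrow T = T
r \oplus s = T \oplus F = T
\lnot (r \oplus s) = \lnot T = F
\lnot \lnot (r \oplus s) = \lnot F = T
(p \leftrightarrow u) \oplus \lnot \lnot (r \oplus s) = T \oplus T = F
\lnot ((p \leftrightarrow u) \oplus \lnot \lnot (r \oplus s)) = \lnot F = T
\lnot ((p \leftrightarrow u) \oplus \lnot \lnot (r \oplus s)) \to r = T \to T = T
(((u \leftrightarrow t) \leftrightarrow t) \land \lnot ((q \to \lnot (r \leftrightarrow q)) \land s)) \land (\lnot ((p \leftrightarrow u) \oplus \lnot \lnot (r \oplus s)) \to r) = T \land T = T
((u \land r) \to (t \leftrightarrow s)) \oplus ((((u \leftrightarrow t) \leftrightarrow t) \land \lnot ((q \to \lnot (r \leftrightarrow q)) \land s)) \land (\lnot ((p \leftrightarrow u) \oplus \lnot \lnot (r \oplus s)) \to r)) = T \oplus T = F

F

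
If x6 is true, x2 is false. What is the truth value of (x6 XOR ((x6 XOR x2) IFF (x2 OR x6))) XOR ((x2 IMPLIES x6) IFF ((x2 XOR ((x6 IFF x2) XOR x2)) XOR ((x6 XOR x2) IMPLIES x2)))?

F

x6 XOR x2 = T XOR F = T
x2 OR x6 = F OR T = T
(x6 XOR x2) IFF (x2 OR x6) = T IFF T = T
x6 XOR ((x6 XOR x2) IFF (x2 OR x6)) = T XOR T = F
x2 IMPLIES x6 = F IMPLIES T = T
x6 IFF x2 = T IFF F = F
(x6 IFF x2) XOR x2 = F XOR F = F
x2 XOR ((x6 IFF x2) XOR x2) = F XOR F = F
x6 XOR x2 = T XOR F = T
(x6 XOR x2) IMPLIES x2 = T IMPLIES F = F
(x2 XOR ((x6 IFF x2) XOR x2)) XOR ((x6 XOR x2) IMPLIES x2) = F XOR F = F
(x2 IMPLIES x6) IFF ((x2 XOR ((x6 IFF x2) XOR x2)) XOR ((x6 XOR x2) IMPLIES x2)) = T IFF F = F
(x6 XOR ((x6 XOR x2) IFF (x2 OR x6))) XOR ((x2 IMPLIES x6) IFF ((x2 XOR ((x6 IFF x2) XOR x2)) XOR ((x6 XOR x2) IMPLIES x2))) = F XOR F = F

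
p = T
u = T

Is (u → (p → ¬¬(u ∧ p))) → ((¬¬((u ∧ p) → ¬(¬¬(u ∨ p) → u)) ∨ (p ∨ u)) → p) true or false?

u ∧ p = T ∧ T = T
¬(u ∧ p) = ¬T = F
¬¬(u ∧ p) = ¬F = T
p → ¬¬(u ∧ p) = T → T = T
u → (p → ¬¬(u ∧ p)) = T → T = T
u ∧ p = T ∧ T = T
u ∨ p = T ∨ T = T
¬(u ∨ p) = ¬T = F
¬¬(u ∨ p) = ¬F = T
¬¬(u ∨ p) → u = T → T = T
¬(¬¬(u ∨ p) → u) = ¬T = F
(u ∧ p) → ¬(¬¬(u ∨ p) → u) = T → F = F
¬((u ∧ p) → ¬(¬¬(u ∨ p) → u)) = ¬F = T
¬¬((u ∧ p) → ¬(¬¬(u ∨ p) → u)) = ¬T = F
p ∨ u = T ∨ T = T
¬¬((u ∧ p) → ¬(¬¬(u ∨ p) → u)) ∨ (p ∨ u) = F ∨ T = T
(¬¬((u ∧ p) → ¬(¬¬(u ∨ p) → u)) ∨ (p ∨ u)) → p = T → T = T
(u → (p → ¬¬(u ∧ p))) → ((¬¬((u ∧ p) → ¬(¬¬(u ∨ p) → u)) ∨ (p ∨ u)) → p) = T → T = T

T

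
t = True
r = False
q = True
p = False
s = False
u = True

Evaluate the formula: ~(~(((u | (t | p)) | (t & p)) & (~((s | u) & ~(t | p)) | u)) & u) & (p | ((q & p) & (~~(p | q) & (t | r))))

Substituting t=True, r=False, q=True, p=False, s=False, u=True:
t | p = True | False = True
u | (t | p) = True | True = True
t & p = True & False = False
(u | (t | p)) | (t & p) = True | False = True
s | u = False | True = True
t | p = True | False = True
~(t | p) = ~True = False
(s | u) & ~(t | p) = True & False = False
~((s | u) & ~(t | p)) = ~False = True
~((s | u) & ~(t | p)) | u = True | True = True
((u | (t | p)) | (t & p)) & (~((s | u) & ~(t | p)) | u) = True & True = True
~(((u | (t | p)) | (t & p)) & (~((s | u) & ~(t | p)) | u)) = ~True = False
~(((u | (t | p)) | (t & p)) & (~((s | u) & ~(t | p)) | u)) & u = False & True = False
~(~(((u | (t | p)) | (t & p)) & (~((s | u) & ~(t | p)) | u)) & u) = ~False = True
q & p = True & False = False
p | q = False | True = True
~(p | q) = ~True = False
~~(p | q) = ~False = True
t | r = True | False = True
~~(p | q) & (t | r) = True & True = True
(q & p) & (~~(p | q) & (t | r)) = False & True = False
p | ((q & p) & (~~(p | q) & (t | r))) = False | False = False
~(~(((u | (t | p)) | (t & p)) & (~((s | u) & ~(t | p)) | u)) & u) & (p | ((q & p) & (~~(p | q) & (t | r)))) = True & False = False

False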